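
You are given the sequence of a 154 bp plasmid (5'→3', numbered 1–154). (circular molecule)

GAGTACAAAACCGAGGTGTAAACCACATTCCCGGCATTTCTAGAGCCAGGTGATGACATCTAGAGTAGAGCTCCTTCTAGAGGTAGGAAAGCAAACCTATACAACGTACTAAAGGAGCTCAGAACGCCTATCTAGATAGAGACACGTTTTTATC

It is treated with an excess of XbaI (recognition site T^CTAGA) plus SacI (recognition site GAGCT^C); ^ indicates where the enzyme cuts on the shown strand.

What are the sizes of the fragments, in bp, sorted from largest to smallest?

62, 43, 20, 13, 12, 4 bp

XbaI sites (TCTAGA) start at positions 39, 59, 76, 131.
XbaI cuts after the first base of each site, so after positions 39, 59, 76, 131.
SacI sites (GAGCTC) start at positions 68, 115.
SacI cuts after base 5 of each site (before the last base), so after positions 72, 119.
Combined cut positions: 39, 59, 72, 76, 119, 131.
Circular molecule, 6 cuts → 6 fragments:
  40–59 → 20 bp
  60–72 → 13 bp
  73–76 → 4 bp
  77–119 → 43 bp
  120–131 → 12 bp
  132–154 then 1–39 → 23 + 39 = 62 bp
Sorted largest to smallest: 62, 43, 20, 13, 12, 4 bp.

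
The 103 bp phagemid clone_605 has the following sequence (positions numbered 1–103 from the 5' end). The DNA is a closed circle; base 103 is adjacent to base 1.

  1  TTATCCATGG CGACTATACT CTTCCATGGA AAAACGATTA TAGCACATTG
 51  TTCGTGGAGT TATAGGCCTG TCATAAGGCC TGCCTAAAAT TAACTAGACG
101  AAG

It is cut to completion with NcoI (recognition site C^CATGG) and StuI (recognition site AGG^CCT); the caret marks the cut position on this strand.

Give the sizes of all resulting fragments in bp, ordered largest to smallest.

42, 30, 19, 12 bp

NcoI sites (CCATGG) start at positions 5, 24.
NcoI cuts after the first base of each site, so after positions 5, 24.
StuI sites (AGGCCT) start at positions 64, 76.
StuI cuts after base 3 of each site, so after positions 66, 78.
Combined cut positions: 5, 24, 66, 78.
Circular molecule, 4 cuts → 4 fragments:
  6–24 → 19 bp
  25–66 → 42 bp
  67–78 → 12 bp
  79–103 then 1–5 → 25 + 5 = 30 bp
Sorted largest to smallest: 42, 30, 19, 12 bp.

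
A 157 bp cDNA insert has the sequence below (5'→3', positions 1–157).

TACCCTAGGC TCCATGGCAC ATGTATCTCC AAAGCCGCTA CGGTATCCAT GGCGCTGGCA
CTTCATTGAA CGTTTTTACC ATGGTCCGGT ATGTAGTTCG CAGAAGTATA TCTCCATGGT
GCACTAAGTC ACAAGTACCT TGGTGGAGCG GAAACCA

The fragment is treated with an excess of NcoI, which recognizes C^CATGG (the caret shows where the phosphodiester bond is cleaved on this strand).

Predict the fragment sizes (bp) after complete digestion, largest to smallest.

43, 35, 35, 32, 12 bp

NcoI sites (CCATGG) start at positions 12, 47, 79, 114.
NcoI cuts after the first base of each site, so after positions 12, 47, 79, 114.
Linear molecule, 4 cuts → 5 fragments:
  1–12 → 12 bp
  13–47 → 35 bp
  48–79 → 32 bp
  80–114 → 35 bp
  115–157 → 43 bp
Sorted largest to smallest: 43, 35, 35, 32, 12 bp.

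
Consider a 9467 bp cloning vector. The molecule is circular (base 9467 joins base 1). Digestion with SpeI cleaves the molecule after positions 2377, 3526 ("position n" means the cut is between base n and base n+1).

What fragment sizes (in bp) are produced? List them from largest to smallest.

8318, 1149 bp

Circular molecule, 2 cuts → 2 fragments:
  3526 − 2377 = 1149 bp
  wrap: 9467 − 3526 + 2377 = 8318 bp
Sorted largest to smallest: 8318, 1149 bp.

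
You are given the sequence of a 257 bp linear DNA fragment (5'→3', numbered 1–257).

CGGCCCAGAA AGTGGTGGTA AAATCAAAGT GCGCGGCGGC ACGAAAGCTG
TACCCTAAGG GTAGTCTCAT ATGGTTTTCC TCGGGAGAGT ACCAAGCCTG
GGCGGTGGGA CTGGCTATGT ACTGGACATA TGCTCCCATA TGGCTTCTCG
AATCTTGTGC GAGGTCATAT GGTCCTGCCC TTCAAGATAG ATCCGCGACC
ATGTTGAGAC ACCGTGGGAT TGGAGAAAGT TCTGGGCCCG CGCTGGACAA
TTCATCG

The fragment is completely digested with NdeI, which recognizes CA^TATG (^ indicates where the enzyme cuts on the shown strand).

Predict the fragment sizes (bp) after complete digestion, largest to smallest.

90, 69, 59, 29, 10 bp

NdeI sites (CATATG) start at positions 68, 127, 137, 166.
NdeI cuts after base 2 of each site, so after positions 69, 128, 138, 167.
Linear molecule, 4 cuts → 5 fragments:
  1–69 → 69 bp
  70–128 → 59 bp
  129–138 → 10 bp
  139–167 → 29 bp
  168–257 → 90 bp
Sorted largest to smallest: 90, 69, 59, 29, 10 bp.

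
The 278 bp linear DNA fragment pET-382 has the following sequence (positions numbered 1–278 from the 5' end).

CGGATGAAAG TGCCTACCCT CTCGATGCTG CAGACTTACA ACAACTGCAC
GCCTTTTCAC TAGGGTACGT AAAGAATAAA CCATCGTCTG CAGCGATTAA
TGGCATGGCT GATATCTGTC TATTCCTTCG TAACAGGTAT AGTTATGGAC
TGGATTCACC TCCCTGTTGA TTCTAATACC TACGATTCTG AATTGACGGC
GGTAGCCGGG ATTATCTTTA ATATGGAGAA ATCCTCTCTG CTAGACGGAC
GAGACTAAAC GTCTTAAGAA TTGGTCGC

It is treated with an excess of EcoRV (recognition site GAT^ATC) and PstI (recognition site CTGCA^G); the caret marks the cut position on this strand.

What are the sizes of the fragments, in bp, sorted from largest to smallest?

The EcoRV site (GATATC) starts at position 111.
EcoRV cuts after base 3 of each site, so after position 113.
PstI sites (CTGCAG) start at positions 28, 88.
PstI cuts after base 5 of each site (before the last base), so after positions 32, 92.
Combined cut positions: 32, 92, 113.
Linear molecule, 3 cuts → 4 fragments:
  1–32 → 32 bp
  33–92 → 60 bp
  93–113 → 21 bp
  114–278 → 165 bp
Sorted largest to smallest: 165, 60, 32, 21 bp.

165, 60, 32, 21 bp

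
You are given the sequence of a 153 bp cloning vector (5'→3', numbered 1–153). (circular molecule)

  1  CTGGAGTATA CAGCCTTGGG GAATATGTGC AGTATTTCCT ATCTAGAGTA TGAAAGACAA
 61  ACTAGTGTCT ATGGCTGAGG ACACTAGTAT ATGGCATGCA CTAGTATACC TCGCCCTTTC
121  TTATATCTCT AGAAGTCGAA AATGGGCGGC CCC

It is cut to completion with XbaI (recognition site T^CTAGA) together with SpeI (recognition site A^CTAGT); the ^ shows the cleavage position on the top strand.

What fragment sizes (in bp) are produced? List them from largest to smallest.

67, 28, 22, 19, 17 bp

XbaI sites (TCTAGA) start at positions 42, 128.
XbaI cuts after the first base of each site, so after positions 42, 128.
SpeI sites (ACTAGT) start at positions 61, 83, 100.
SpeI cuts after the first base of each site, so after positions 61, 83, 100.
Combined cut positions: 42, 61, 83, 100, 128.
Circular molecule, 5 cuts → 5 fragments:
  43–61 → 19 bp
  62–83 → 22 bp
  84–100 → 17 bp
  101–128 → 28 bp
  129–153 then 1–42 → 25 + 42 = 67 bp
Sorted largest to smallest: 67, 28, 22, 19, 17 bp.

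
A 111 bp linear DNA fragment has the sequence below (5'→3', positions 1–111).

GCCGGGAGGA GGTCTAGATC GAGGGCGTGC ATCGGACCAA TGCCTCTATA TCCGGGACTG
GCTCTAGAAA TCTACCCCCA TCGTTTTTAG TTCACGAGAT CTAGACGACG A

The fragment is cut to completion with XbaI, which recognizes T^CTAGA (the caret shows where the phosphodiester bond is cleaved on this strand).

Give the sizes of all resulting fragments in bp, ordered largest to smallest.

50, 37, 13, 11 bp

XbaI sites (TCTAGA) start at positions 13, 63, 100.
XbaI cuts after the first base of each site, so after positions 13, 63, 100.
Linear molecule, 3 cuts → 4 fragments:
  1–13 → 13 bp
  14–63 → 50 bp
  64–100 → 37 bp
  101–111 → 11 bp
Sorted largest to smallest: 50, 37, 13, 11 bp.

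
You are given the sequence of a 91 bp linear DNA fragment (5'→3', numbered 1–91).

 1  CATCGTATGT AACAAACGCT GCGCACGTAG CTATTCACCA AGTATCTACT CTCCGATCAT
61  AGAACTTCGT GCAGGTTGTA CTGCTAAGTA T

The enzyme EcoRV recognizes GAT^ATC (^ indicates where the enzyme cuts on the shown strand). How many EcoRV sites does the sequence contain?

0

No occurrence of GATATC is present in the sequence.
EcoRV does not cut: 0 sites.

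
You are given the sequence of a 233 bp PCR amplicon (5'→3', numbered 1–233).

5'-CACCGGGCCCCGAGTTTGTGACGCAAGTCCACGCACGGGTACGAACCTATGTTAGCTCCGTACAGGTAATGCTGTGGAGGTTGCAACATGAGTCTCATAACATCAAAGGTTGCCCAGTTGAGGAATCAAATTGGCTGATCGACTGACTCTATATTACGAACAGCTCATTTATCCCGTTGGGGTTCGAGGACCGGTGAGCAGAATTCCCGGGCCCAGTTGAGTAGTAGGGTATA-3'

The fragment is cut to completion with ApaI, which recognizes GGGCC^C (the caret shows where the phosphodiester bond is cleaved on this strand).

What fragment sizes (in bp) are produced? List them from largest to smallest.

ApaI sites (GGGCCC) start at positions 5, 209.
ApaI cuts after base 5 of each site (before the last base), so after positions 9, 213.
Linear molecule, 2 cuts → 3 fragments:
  1–9 → 9 bp
  10–213 → 204 bp
  214–233 → 20 bp
Sorted largest to smallest: 204, 20, 9 bp.

204, 20, 9 bp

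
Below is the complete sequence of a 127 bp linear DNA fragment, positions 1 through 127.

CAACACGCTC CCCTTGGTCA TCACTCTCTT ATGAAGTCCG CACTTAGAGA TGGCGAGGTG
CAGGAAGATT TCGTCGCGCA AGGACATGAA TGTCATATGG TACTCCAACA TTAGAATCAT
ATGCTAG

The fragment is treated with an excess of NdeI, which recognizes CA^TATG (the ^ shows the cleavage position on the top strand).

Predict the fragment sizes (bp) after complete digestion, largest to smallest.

NdeI sites (CATATG) start at positions 94, 118.
NdeI cuts after base 2 of each site, so after positions 95, 119.
Linear molecule, 2 cuts → 3 fragments:
  1–95 → 95 bp
  96–119 → 24 bp
  120–127 → 8 bp
Sorted largest to smallest: 95, 24, 8 bp.

95, 24, 8 bp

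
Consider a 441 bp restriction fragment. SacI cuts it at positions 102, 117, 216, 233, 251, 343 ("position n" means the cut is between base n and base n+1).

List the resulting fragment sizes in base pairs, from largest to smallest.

102, 99, 98, 92, 18, 17, 15 bp

Linear molecule, 6 cuts → 7 fragments:
  102 − 0 = 102 bp
  117 − 102 = 15 bp
  216 − 117 = 99 bp
  233 − 216 = 17 bp
  251 − 233 = 18 bp
  343 − 251 = 92 bp
  441 − 343 = 98 bp
Sorted largest to smallest: 102, 99, 98, 92, 18, 17, 15 bp.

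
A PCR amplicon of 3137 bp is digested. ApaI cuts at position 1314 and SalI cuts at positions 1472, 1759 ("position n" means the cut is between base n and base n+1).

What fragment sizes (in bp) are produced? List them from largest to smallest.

1378, 1314, 287, 158 bp

Combined cut positions (sorted): 1314, 1472, 1759.
Linear molecule, 3 cuts → 4 fragments:
  1314 − 0 = 1314 bp
  1472 − 1314 = 158 bp
  1759 − 1472 = 287 bp
  3137 − 1759 = 1378 bp
Sorted largest to smallest: 1378, 1314, 287, 158 bp.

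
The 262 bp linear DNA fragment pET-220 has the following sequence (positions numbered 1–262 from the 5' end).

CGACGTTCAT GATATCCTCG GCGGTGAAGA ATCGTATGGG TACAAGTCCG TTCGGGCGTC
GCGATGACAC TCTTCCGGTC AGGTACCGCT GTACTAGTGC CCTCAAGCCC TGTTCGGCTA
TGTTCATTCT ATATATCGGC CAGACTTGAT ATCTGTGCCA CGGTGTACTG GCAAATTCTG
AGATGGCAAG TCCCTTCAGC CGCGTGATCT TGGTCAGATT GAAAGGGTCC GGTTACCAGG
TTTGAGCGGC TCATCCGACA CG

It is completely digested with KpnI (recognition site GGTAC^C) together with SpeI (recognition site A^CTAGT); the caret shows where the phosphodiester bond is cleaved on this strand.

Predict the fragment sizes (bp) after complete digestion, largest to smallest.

169, 86, 7 bp

The KpnI site (GGTACC) starts at position 82.
KpnI cuts after base 5 of each site (before the last base), so after position 86.
The SpeI site (ACTAGT) starts at position 93.
SpeI cuts after the first base of each site, so after position 93.
Combined cut positions: 86, 93.
Linear molecule, 2 cuts → 3 fragments:
  1–86 → 86 bp
  87–93 → 7 bp
  94–262 → 169 bp
Sorted largest to smallest: 169, 86, 7 bp.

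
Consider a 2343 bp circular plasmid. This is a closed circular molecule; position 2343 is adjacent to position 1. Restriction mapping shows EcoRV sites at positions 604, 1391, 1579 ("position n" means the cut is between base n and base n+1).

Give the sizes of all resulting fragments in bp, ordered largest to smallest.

Circular molecule, 3 cuts → 3 fragments:
  1391 − 604 = 787 bp
  1579 − 1391 = 188 bp
  wrap: 2343 − 1579 + 604 = 1368 bp
Sorted largest to smallest: 1368, 787, 188 bp.

1368, 787, 188 bp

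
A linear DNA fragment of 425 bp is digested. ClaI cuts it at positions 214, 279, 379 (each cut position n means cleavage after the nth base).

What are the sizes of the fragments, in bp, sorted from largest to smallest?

Linear molecule, 3 cuts → 4 fragments:
  214 − 0 = 214 bp
  279 − 214 = 65 bp
  379 − 279 = 100 bp
  425 − 379 = 46 bp
Sorted largest to smallest: 214, 100, 65, 46 bp.

214, 100, 65, 46 bp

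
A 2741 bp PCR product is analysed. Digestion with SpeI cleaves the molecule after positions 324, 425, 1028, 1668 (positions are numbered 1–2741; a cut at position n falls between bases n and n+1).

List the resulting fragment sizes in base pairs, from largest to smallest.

Linear molecule, 4 cuts → 5 fragments:
  324 − 0 = 324 bp
  425 − 324 = 101 bp
  1028 − 425 = 603 bp
  1668 − 1028 = 640 bp
  2741 − 1668 = 1073 bp
Sorted largest to smallest: 1073, 640, 603, 324, 101 bp.

1073, 640, 603, 324, 101 bp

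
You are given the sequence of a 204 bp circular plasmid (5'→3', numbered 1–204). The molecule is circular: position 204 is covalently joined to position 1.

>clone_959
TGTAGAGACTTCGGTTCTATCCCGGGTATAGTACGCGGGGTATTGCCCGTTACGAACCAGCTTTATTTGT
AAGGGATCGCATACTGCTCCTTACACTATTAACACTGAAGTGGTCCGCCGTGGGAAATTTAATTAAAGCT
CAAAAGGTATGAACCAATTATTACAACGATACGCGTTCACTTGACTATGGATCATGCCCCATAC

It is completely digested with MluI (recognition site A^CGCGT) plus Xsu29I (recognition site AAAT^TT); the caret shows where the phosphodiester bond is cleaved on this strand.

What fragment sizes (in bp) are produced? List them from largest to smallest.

161, 43 bp

The MluI site (ACGCGT) starts at position 171.
MluI cuts after the first base of each site, so after position 171.
The Xsu29I site (AAATTT) starts at position 125.
Xsu29I cuts after base 4 of each site, so after position 128.
Combined cut positions: 128, 171.
Circular molecule, 2 cuts → 2 fragments:
  129–171 → 43 bp
  172–204 then 1–128 → 33 + 128 = 161 bp
Sorted largest to smallest: 161, 43 bp.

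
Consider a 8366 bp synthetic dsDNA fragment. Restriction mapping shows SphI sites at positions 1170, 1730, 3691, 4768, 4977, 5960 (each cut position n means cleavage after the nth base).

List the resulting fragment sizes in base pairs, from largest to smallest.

Linear molecule, 6 cuts → 7 fragments:
  1170 − 0 = 1170 bp
  1730 − 1170 = 560 bp
  3691 − 1730 = 1961 bp
  4768 − 3691 = 1077 bp
  4977 − 4768 = 209 bp
  5960 − 4977 = 983 bp
  8366 − 5960 = 2406 bp
Sorted largest to smallest: 2406, 1961, 1170, 1077, 983, 560, 209 bp.

2406, 1961, 1170, 1077, 983, 560, 209 bp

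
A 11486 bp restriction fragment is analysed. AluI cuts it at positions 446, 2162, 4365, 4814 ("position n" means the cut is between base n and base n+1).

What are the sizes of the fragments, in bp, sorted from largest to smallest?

Linear molecule, 4 cuts → 5 fragments:
  446 − 0 = 446 bp
  2162 − 446 = 1716 bp
  4365 − 2162 = 2203 bp
  4814 − 4365 = 449 bp
  11486 − 4814 = 6672 bp
Sorted largest to smallest: 6672, 2203, 1716, 449, 446 bp.

6672, 2203, 1716, 449, 446 bp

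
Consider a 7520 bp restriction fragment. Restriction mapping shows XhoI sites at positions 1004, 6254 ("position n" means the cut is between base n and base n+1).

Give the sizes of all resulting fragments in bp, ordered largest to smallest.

5250, 1266, 1004 bp

Linear molecule, 2 cuts → 3 fragments:
  1004 − 0 = 1004 bp
  6254 − 1004 = 5250 bp
  7520 − 6254 = 1266 bp
Sorted largest to smallest: 5250, 1266, 1004 bp.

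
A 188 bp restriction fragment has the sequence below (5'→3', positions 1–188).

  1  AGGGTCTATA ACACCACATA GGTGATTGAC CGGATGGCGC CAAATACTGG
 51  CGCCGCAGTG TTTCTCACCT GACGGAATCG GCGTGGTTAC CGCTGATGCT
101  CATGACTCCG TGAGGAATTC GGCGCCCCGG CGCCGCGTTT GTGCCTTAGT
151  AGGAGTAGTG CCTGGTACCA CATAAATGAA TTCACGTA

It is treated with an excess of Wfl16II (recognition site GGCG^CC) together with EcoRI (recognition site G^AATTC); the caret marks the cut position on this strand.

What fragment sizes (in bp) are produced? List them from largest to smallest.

63, 46, 39, 13, 10, 9, 8 bp

Wfl16II sites (GGCGCC) start at positions 36, 49, 121, 129.
Wfl16II cuts after base 4 of each site, so after positions 39, 52, 124, 132.
EcoRI sites (GAATTC) start at positions 115, 178.
EcoRI cuts after the first base of each site, so after positions 115, 178.
Combined cut positions: 39, 52, 115, 124, 132, 178.
Linear molecule, 6 cuts → 7 fragments:
  1–39 → 39 bp
  40–52 → 13 bp
  53–115 → 63 bp
  116–124 → 9 bp
  125–132 → 8 bp
  133–178 → 46 bp
  179–188 → 10 bp
Sorted largest to smallest: 63, 46, 39, 13, 10, 9, 8 bp.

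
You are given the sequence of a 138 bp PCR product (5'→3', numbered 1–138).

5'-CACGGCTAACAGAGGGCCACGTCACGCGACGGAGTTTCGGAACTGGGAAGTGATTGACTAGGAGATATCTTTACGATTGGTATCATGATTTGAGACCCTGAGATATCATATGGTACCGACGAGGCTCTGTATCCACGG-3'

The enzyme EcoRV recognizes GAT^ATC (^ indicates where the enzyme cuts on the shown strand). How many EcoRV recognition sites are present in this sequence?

2

GATATC occurs starting at positions 64, 102.
EcoRV cuts at 2 sites.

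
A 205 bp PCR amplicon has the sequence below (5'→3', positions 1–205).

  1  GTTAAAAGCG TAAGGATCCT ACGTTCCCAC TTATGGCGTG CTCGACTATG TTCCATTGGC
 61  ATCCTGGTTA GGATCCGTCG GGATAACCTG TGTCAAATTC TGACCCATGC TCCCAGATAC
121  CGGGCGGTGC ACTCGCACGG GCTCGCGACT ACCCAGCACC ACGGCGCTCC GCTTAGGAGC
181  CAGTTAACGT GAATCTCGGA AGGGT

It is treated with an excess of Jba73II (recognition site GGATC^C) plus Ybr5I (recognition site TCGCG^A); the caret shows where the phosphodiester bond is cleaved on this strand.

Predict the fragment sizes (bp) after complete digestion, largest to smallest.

Jba73II sites (GGATCC) start at positions 14, 71.
Jba73II cuts after base 5 of each site (before the last base), so after positions 18, 75.
The Ybr5I site (TCGCGA) starts at position 143.
Ybr5I cuts after base 5 of each site (before the last base), so after position 147.
Combined cut positions: 18, 75, 147.
Linear molecule, 3 cuts → 4 fragments:
  1–18 → 18 bp
  19–75 → 57 bp
  76–147 → 72 bp
  148–205 → 58 bp
Sorted largest to smallest: 72, 58, 57, 18 bp.

72, 58, 57, 18 bp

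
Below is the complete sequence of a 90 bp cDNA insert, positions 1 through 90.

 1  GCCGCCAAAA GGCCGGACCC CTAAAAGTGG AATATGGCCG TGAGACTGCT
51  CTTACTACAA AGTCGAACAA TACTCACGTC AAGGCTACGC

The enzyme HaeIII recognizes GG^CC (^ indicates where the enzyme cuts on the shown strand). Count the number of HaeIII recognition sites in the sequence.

2

GGCC occurs starting at positions 11, 36.
HaeIII cuts at 2 sites.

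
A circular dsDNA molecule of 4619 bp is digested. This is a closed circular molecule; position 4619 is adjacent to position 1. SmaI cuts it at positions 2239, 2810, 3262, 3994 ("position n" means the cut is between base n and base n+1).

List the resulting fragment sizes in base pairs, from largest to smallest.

Circular molecule, 4 cuts → 4 fragments:
  2810 − 2239 = 571 bp
  3262 − 2810 = 452 bp
  3994 − 3262 = 732 bp
  wrap: 4619 − 3994 + 2239 = 2864 bp
Sorted largest to smallest: 2864, 732, 571, 452 bp.

2864, 732, 571, 452 bp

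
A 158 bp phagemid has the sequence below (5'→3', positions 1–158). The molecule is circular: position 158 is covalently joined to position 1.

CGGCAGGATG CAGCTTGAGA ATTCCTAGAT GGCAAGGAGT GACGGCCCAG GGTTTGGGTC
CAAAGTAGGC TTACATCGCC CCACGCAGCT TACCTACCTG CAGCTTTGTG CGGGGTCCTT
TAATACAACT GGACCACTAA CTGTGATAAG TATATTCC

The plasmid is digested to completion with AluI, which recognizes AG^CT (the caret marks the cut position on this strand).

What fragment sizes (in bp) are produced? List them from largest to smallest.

75, 68, 15 bp

AluI sites (AGCT) start at positions 12, 87, 102.
AluI cuts after base 2 of each site, so after positions 13, 88, 103.
Circular molecule, 3 cuts → 3 fragments:
  14–88 → 75 bp
  89–103 → 15 bp
  104–158 then 1–13 → 55 + 13 = 68 bp
Sorted largest to smallest: 75, 68, 15 bp.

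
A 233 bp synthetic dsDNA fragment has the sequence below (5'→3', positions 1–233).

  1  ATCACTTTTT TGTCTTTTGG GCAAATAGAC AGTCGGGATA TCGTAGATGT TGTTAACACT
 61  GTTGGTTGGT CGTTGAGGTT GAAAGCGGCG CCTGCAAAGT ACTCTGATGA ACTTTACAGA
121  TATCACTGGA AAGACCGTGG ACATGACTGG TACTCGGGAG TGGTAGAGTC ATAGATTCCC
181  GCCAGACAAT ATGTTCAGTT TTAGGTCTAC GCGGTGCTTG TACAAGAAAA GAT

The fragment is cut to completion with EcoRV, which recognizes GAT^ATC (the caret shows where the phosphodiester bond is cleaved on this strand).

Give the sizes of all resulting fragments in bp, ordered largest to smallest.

112, 82, 39 bp

EcoRV sites (GATATC) start at positions 37, 119.
EcoRV cuts after base 3 of each site, so after positions 39, 121.
Linear molecule, 2 cuts → 3 fragments:
  1–39 → 39 bp
  40–121 → 82 bp
  122–233 → 112 bp
Sorted largest to smallest: 112, 82, 39 bp.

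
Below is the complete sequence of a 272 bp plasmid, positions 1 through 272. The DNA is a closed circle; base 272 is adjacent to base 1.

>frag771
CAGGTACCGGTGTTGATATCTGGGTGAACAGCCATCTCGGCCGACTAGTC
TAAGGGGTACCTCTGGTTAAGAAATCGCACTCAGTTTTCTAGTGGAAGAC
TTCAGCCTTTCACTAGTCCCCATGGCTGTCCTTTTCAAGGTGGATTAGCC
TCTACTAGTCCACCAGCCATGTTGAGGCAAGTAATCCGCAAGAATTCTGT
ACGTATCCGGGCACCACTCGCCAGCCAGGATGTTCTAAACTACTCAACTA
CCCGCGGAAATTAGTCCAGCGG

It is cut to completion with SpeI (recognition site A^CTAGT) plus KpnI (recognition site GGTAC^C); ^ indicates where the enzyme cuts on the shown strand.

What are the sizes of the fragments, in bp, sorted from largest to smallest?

125, 52, 42, 37, 16 bp

SpeI sites (ACTAGT) start at positions 44, 112, 154.
SpeI cuts after the first base of each site, so after positions 44, 112, 154.
KpnI sites (GGTACC) start at positions 3, 56.
KpnI cuts after base 5 of each site (before the last base), so after positions 7, 60.
Combined cut positions: 7, 44, 60, 112, 154.
Circular molecule, 5 cuts → 5 fragments:
  8–44 → 37 bp
  45–60 → 16 bp
  61–112 → 52 bp
  113–154 → 42 bp
  155–272 then 1–7 → 118 + 7 = 125 bp
Sorted largest to smallest: 125, 52, 42, 37, 16 bp.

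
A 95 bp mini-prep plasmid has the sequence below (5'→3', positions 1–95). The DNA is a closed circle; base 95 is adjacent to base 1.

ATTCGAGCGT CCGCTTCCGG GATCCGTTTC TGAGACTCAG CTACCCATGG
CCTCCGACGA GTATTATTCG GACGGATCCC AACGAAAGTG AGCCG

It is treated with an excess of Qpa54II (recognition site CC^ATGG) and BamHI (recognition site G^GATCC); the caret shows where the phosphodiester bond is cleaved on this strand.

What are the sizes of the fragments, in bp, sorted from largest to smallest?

41, 28, 26 bp

The Qpa54II site (CCATGG) starts at position 45.
Qpa54II cuts after base 2 of each site, so after position 46.
BamHI sites (GGATCC) start at positions 20, 74.
BamHI cuts after the first base of each site, so after positions 20, 74.
Combined cut positions: 20, 46, 74.
Circular molecule, 3 cuts → 3 fragments:
  21–46 → 26 bp
  47–74 → 28 bp
  75–95 then 1–20 → 21 + 20 = 41 bp
Sorted largest to smallest: 41, 28, 26 bp.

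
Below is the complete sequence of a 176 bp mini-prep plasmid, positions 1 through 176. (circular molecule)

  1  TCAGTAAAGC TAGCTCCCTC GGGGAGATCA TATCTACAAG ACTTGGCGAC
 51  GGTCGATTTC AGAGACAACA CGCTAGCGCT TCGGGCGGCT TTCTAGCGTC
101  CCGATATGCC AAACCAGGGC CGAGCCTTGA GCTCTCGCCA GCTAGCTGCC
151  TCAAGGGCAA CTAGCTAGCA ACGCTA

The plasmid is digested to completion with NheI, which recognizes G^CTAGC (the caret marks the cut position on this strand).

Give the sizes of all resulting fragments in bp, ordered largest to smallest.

69, 63, 23, 21 bp

NheI sites (GCTAGC) start at positions 9, 72, 141, 164.
NheI cuts after the first base of each site, so after positions 9, 72, 141, 164.
Circular molecule, 4 cuts → 4 fragments:
  10–72 → 63 bp
  73–141 → 69 bp
  142–164 → 23 bp
  165–176 then 1–9 → 12 + 9 = 21 bp
Sorted largest to smallest: 69, 63, 23, 21 bp.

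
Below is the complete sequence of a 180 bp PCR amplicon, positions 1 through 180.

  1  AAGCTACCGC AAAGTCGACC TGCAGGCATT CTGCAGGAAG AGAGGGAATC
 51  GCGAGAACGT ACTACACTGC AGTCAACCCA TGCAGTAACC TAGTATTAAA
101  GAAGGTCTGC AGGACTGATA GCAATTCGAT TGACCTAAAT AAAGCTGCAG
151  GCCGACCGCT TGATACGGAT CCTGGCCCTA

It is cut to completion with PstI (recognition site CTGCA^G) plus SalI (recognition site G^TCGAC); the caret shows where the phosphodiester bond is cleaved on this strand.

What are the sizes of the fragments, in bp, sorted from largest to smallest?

40, 38, 36, 31, 14, 11, 10 bp

PstI sites (CTGCAG) start at positions 20, 31, 67, 107, 145.
PstI cuts after base 5 of each site (before the last base), so after positions 24, 35, 71, 111, 149.
The SalI site (GTCGAC) starts at position 14.
SalI cuts after the first base of each site, so after position 14.
Combined cut positions: 14, 24, 35, 71, 111, 149.
Linear molecule, 6 cuts → 7 fragments:
  1–14 → 14 bp
  15–24 → 10 bp
  25–35 → 11 bp
  36–71 → 36 bp
  72–111 → 40 bp
  112–149 → 38 bp
  150–180 → 31 bp
Sorted largest to smallest: 40, 38, 36, 31, 14, 11, 10 bp.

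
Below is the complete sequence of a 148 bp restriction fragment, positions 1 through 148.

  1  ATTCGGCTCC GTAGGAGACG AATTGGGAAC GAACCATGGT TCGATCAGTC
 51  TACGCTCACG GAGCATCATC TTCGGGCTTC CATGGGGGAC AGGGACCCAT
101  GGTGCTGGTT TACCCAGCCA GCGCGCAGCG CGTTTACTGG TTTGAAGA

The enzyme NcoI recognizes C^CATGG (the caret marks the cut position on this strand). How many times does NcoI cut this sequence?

CCATGG occurs starting at positions 34, 80, 97.
NcoI cuts at 3 sites.

3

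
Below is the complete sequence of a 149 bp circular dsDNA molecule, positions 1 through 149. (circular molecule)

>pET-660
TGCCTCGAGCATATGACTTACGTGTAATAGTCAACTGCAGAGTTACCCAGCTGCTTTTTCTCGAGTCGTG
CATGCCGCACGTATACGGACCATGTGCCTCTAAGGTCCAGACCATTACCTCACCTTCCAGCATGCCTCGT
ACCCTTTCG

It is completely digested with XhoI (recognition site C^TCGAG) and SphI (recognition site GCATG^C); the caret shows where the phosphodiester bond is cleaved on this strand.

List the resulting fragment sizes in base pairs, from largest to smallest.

XhoI sites (CTCGAG) start at positions 4, 60.
XhoI cuts after the first base of each site, so after positions 4, 60.
SphI sites (GCATGC) start at positions 70, 130.
SphI cuts after base 5 of each site (before the last base), so after positions 74, 134.
Combined cut positions: 4, 60, 74, 134.
Circular molecule, 4 cuts → 4 fragments:
  5–60 → 56 bp
  61–74 → 14 bp
  75–134 → 60 bp
  135–149 then 1–4 → 15 + 4 = 19 bp
Sorted largest to smallest: 60, 56, 19, 14 bp.

60, 56, 19, 14 bp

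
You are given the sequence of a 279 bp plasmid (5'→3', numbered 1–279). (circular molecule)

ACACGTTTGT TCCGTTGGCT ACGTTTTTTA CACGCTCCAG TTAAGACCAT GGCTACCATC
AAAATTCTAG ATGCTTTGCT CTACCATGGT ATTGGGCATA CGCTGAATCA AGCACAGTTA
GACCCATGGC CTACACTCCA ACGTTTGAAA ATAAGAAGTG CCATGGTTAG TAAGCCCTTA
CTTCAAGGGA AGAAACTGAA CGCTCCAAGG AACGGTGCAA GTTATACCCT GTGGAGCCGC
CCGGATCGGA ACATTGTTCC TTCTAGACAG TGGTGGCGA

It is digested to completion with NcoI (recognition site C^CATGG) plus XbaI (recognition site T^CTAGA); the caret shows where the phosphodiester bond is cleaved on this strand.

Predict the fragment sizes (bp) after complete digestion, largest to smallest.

NcoI sites (CCATGG) start at positions 47, 84, 124, 161.
NcoI cuts after the first base of each site, so after positions 47, 84, 124, 161.
XbaI sites (TCTAGA) start at positions 66, 262.
XbaI cuts after the first base of each site, so after positions 66, 262.
Combined cut positions: 47, 66, 84, 124, 161, 262.
Circular molecule, 6 cuts → 6 fragments:
  48–66 → 19 bp
  67–84 → 18 bp
  85–124 → 40 bp
  125–161 → 37 bp
  162–262 → 101 bp
  263–279 then 1–47 → 17 + 47 = 64 bp
Sorted largest to smallest: 101, 64, 40, 37, 19, 18 bp.

101, 64, 40, 37, 19, 18 bp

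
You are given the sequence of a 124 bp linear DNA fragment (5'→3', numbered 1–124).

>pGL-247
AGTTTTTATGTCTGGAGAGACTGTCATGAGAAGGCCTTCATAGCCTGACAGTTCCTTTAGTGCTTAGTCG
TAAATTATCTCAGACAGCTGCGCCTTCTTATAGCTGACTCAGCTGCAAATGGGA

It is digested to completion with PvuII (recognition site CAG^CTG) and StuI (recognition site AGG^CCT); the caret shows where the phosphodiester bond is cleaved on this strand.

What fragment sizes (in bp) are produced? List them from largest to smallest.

PvuII sites (CAGCTG) start at positions 85, 110.
PvuII cuts after base 3 of each site, so after positions 87, 112.
The StuI site (AGGCCT) starts at position 32.
StuI cuts after base 3 of each site, so after position 34.
Combined cut positions: 34, 87, 112.
Linear molecule, 3 cuts → 4 fragments:
  1–34 → 34 bp
  35–87 → 53 bp
  88–112 → 25 bp
  113–124 → 12 bp
Sorted largest to smallest: 53, 34, 25, 12 bp.

53, 34, 25, 12 bp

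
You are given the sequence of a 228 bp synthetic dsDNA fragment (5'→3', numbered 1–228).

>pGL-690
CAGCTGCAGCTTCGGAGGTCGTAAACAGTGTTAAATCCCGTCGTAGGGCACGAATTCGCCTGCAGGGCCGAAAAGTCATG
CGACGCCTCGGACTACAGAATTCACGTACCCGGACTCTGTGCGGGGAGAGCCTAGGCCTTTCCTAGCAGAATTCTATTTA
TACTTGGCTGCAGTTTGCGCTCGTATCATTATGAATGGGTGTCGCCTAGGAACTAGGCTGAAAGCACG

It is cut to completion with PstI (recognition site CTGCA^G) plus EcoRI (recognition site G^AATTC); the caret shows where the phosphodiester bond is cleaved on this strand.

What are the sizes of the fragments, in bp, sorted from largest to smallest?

PstI sites (CTGCAG) start at positions 4, 60, 168.
PstI cuts after base 5 of each site (before the last base), so after positions 8, 64, 172.
EcoRI sites (GAATTC) start at positions 52, 98, 149.
EcoRI cuts after the first base of each site, so after positions 52, 98, 149.
Combined cut positions: 8, 52, 64, 98, 149, 172.
Linear molecule, 6 cuts → 7 fragments:
  1–8 → 8 bp
  9–52 → 44 bp
  53–64 → 12 bp
  65–98 → 34 bp
  99–149 → 51 bp
  150–172 → 23 bp
  173–228 → 56 bp
Sorted largest to smallest: 56, 51, 44, 34, 23, 12, 8 bp.

56, 51, 44, 34, 23, 12, 8 bp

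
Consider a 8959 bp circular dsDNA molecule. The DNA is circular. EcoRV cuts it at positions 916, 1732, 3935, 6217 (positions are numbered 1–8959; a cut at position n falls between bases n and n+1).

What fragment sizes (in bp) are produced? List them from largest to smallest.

Circular molecule, 4 cuts → 4 fragments:
  1732 − 916 = 816 bp
  3935 − 1732 = 2203 bp
  6217 − 3935 = 2282 bp
  wrap: 8959 − 6217 + 916 = 3658 bp
Sorted largest to smallest: 3658, 2282, 2203, 816 bp.

3658, 2282, 2203, 816 bp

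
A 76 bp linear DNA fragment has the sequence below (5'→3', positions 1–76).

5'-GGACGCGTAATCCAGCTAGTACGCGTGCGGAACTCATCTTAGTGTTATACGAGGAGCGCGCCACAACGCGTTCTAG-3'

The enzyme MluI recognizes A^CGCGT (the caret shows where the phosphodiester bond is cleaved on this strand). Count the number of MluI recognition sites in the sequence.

ACGCGT occurs starting at positions 3, 21, 66.
MluI cuts at 3 sites.

3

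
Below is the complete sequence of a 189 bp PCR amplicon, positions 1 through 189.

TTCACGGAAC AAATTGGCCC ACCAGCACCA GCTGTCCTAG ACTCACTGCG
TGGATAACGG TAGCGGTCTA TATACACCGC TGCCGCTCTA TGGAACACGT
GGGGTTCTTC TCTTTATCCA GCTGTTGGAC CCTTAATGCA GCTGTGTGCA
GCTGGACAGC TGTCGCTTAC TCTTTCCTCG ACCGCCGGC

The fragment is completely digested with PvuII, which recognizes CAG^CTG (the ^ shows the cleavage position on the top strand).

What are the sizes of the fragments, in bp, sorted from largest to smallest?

PvuII sites (CAGCTG) start at positions 29, 119, 139, 149, 157.
PvuII cuts after base 3 of each site, so after positions 31, 121, 141, 151, 159.
Linear molecule, 5 cuts → 6 fragments:
  1–31 → 31 bp
  32–121 → 90 bp
  122–141 → 20 bp
  142–151 → 10 bp
  152–159 → 8 bp
  160–189 → 30 bp
Sorted largest to smallest: 90, 31, 30, 20, 10, 8 bp.

90, 31, 30, 20, 10, 8 bp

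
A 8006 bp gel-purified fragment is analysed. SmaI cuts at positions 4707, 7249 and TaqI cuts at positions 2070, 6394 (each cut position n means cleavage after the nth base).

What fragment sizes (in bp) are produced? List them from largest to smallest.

2637, 2070, 1687, 855, 757 bp

Combined cut positions (sorted): 2070, 4707, 6394, 7249.
Linear molecule, 4 cuts → 5 fragments:
  2070 − 0 = 2070 bp
  4707 − 2070 = 2637 bp
  6394 − 4707 = 1687 bp
  7249 − 6394 = 855 bp
  8006 − 7249 = 757 bp
Sorted largest to smallest: 2637, 2070, 1687, 855, 757 bp.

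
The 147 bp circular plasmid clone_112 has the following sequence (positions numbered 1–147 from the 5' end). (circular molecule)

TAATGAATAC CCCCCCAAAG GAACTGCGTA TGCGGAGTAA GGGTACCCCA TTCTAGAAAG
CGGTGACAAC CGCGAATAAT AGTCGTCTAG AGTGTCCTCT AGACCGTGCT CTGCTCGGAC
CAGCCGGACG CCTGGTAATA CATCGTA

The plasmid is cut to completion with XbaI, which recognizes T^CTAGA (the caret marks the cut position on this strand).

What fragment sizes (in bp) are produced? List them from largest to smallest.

101, 34, 12 bp

XbaI sites (TCTAGA) start at positions 52, 86, 98.
XbaI cuts after the first base of each site, so after positions 52, 86, 98.
Circular molecule, 3 cuts → 3 fragments:
  53–86 → 34 bp
  87–98 → 12 bp
  99–147 then 1–52 → 49 + 52 = 101 bp
Sorted largest to smallest: 101, 34, 12 bp.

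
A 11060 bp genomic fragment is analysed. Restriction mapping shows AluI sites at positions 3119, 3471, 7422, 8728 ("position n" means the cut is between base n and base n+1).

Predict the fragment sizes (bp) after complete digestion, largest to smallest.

3951, 3119, 2332, 1306, 352 bp

Linear molecule, 4 cuts → 5 fragments:
  3119 − 0 = 3119 bp
  3471 − 3119 = 352 bp
  7422 − 3471 = 3951 bp
  8728 − 7422 = 1306 bp
  11060 − 8728 = 2332 bp
Sorted largest to smallest: 3951, 3119, 2332, 1306, 352 bp.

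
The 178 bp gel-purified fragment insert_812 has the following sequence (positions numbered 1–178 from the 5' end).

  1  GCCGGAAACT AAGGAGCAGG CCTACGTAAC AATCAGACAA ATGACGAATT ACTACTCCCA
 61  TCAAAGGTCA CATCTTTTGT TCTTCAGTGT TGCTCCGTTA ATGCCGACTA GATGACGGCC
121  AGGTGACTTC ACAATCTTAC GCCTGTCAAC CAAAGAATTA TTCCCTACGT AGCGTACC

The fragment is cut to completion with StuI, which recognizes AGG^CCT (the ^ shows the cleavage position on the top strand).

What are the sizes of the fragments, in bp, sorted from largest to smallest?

The StuI site (AGGCCT) starts at position 18.
StuI cuts after base 3 of each site, so after position 20.
Linear molecule, 1 cut → 2 fragments:
  1–20 → 20 bp
  21–178 → 158 bp
Sorted largest to smallest: 158, 20 bp.

158, 20 bp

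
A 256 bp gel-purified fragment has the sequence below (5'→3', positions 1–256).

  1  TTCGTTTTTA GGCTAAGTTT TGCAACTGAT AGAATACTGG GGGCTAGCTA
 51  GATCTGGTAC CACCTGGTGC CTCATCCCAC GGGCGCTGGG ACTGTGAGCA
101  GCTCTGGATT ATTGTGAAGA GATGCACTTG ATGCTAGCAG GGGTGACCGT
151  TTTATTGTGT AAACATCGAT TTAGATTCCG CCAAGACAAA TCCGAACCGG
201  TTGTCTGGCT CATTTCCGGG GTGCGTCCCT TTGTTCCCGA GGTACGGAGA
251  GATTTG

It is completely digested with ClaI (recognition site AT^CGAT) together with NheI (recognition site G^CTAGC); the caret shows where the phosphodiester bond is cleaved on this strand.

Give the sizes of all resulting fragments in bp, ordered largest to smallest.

The ClaI site (ATCGAT) starts at position 165.
ClaI cuts after base 2 of each site, so after position 166.
NheI sites (GCTAGC) start at positions 43, 133.
NheI cuts after the first base of each site, so after positions 43, 133.
Combined cut positions: 43, 133, 166.
Linear molecule, 3 cuts → 4 fragments:
  1–43 → 43 bp
  44–133 → 90 bp
  134–166 → 33 bp
  167–256 → 90 bp
Sorted largest to smallest: 90, 90, 43, 33 bp.

90, 90, 43, 33 bp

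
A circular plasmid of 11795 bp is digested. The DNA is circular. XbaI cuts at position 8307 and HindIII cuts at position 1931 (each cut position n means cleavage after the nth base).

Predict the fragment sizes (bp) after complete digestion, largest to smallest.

6376, 5419 bp

Combined cut positions (sorted): 1931, 8307.
Circular molecule, 2 cuts → 2 fragments:
  8307 − 1931 = 6376 bp
  wrap: 11795 − 8307 + 1931 = 5419 bp
Sorted largest to smallest: 6376, 5419 bp.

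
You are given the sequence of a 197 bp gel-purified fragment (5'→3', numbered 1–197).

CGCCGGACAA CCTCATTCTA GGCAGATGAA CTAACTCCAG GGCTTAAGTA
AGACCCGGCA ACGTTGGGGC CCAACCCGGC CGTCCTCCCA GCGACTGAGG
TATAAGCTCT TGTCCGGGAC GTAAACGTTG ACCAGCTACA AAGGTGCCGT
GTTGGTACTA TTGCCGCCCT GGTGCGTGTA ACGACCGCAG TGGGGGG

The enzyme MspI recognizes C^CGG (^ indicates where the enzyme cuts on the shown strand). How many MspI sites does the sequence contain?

CCGG occurs starting at positions 3, 55, 76, 114.
MspI cuts at 4 sites.

4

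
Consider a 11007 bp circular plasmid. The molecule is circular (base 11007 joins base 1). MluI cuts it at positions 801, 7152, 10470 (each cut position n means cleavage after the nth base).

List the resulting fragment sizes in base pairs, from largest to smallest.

6351, 3318, 1338 bp

Circular molecule, 3 cuts → 3 fragments:
  7152 − 801 = 6351 bp
  10470 − 7152 = 3318 bp
  wrap: 11007 − 10470 + 801 = 1338 bp
Sorted largest to smallest: 6351, 3318, 1338 bp.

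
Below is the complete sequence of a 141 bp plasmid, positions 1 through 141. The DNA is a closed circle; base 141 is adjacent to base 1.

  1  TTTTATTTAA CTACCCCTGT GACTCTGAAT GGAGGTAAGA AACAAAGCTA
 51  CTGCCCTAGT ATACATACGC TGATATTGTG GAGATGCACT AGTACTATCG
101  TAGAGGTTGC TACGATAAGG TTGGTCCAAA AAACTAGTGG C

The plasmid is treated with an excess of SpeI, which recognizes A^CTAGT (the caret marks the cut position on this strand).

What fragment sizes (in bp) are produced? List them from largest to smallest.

SpeI sites (ACTAGT) start at positions 88, 133.
SpeI cuts after the first base of each site, so after positions 88, 133.
Circular molecule, 2 cuts → 2 fragments:
  89–133 → 45 bp
  134–141 then 1–88 → 8 + 88 = 96 bp
Sorted largest to smallest: 96, 45 bp.

96, 45 bp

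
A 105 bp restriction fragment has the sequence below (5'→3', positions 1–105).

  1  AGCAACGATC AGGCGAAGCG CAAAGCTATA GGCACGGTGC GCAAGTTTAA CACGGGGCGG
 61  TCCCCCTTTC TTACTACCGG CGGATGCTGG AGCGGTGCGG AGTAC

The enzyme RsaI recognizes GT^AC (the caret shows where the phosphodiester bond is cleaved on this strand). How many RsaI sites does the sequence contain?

GTAC occurs starting at position 102.
RsaI cuts at 1 site.

1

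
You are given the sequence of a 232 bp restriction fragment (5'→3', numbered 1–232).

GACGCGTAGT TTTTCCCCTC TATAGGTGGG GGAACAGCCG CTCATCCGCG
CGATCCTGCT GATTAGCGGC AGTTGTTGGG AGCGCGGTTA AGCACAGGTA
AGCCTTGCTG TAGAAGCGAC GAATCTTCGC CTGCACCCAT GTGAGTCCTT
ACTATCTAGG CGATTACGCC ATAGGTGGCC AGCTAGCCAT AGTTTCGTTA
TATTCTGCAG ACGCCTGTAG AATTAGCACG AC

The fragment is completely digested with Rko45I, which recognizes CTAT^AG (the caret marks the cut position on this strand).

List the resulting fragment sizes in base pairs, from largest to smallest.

209, 23 bp

The Rko45I site (CTATAG) starts at position 20.
Rko45I cuts after base 4 of each site, so after position 23.
Linear molecule, 1 cut → 2 fragments:
  1–23 → 23 bp
  24–232 → 209 bp
Sorted largest to smallest: 209, 23 bp.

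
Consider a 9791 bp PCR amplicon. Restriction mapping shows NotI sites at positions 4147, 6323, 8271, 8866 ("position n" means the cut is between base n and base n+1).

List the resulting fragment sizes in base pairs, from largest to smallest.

4147, 2176, 1948, 925, 595 bp

Linear molecule, 4 cuts → 5 fragments:
  4147 − 0 = 4147 bp
  6323 − 4147 = 2176 bp
  8271 − 6323 = 1948 bp
  8866 − 8271 = 595 bp
  9791 − 8866 = 925 bp
Sorted largest to smallest: 4147, 2176, 1948, 925, 595 bp.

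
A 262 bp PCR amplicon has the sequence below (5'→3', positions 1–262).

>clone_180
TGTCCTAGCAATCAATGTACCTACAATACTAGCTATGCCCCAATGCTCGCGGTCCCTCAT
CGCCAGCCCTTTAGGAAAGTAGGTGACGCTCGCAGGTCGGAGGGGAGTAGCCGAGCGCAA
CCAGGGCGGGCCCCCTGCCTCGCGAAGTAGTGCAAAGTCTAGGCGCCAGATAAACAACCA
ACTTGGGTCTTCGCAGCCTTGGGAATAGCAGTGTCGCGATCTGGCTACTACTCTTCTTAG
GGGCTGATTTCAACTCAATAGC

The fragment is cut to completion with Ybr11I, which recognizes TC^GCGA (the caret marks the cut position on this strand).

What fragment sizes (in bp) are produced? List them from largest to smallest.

141, 74, 47 bp

Ybr11I sites (TCGCGA) start at positions 140, 214.
Ybr11I cuts after base 2 of each site, so after positions 141, 215.
Linear molecule, 2 cuts → 3 fragments:
  1–141 → 141 bp
  142–215 → 74 bp
  216–262 → 47 bp
Sorted largest to smallest: 141, 74, 47 bp.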